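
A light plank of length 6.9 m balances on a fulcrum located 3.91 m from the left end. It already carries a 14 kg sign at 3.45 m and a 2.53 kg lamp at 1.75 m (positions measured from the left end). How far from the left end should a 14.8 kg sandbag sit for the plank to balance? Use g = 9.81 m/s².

x ≈ 4.71 m from the left end

Taking torques about the fulcrum (at 3.91 m from the left end):
Sign: 14 × 9.81 = 137.3 N down at 3.45 m → arm 0.46 m, τ = 137.3 × 0.46 = 63.16 N·m counterclockwise.
Lamp: 2.53 × 9.81 = 24.82 N down at 1.75 m → arm 2.16 m, τ = 24.82 × 2.16 = 53.61 N·m counterclockwise.
Net moment of existing loads = 116.8 N·m counterclockwise.
The sandbag weighs 14.8 × 9.81 = 145.2 N and must supply an equal clockwise moment, so its lever arm about the fulcrum is 116.8 / 145.2 = 0.804 m.
That puts it at 3.91 + 0.804 = 4.71 m from the left end.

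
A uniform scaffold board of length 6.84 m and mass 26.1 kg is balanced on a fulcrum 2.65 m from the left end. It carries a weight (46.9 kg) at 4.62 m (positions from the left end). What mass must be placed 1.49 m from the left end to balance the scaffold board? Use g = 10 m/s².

Take moments about the fulcrum (at 2.65 m from the left end).
Beam weight: 26.1 × 10 = 261 N down at 3.42 m → arm 0.77 m, τ = 261 × 0.77 = 201 N·m clockwise.
Weight: 46.9 × 10 = 469 N down at 4.62 m → arm 1.97 m, τ = 469 × 1.97 = 923.9 N·m clockwise.
Net moment of known loads = 1125 N·m clockwise.
An unknown mass m at 1.49 m has arm 1.16 m; its moment is m·g·1.16 counterclockwise.
For rotational equilibrium, m × 10 × 1.16 = 1125, so m = 1125 / (10 × 1.16) = 97 kg.

m ≈ 97 kg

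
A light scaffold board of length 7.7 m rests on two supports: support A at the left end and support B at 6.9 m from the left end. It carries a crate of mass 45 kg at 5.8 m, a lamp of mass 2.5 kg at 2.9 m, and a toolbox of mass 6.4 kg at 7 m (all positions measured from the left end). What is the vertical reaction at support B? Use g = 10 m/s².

Take moments about support A.
Crate: 45 × 10 = 450 N down at 5.8 m → arm 5.8 m, τ = 450 × 5.8 = 2610 N·m clockwise.
Lamp: 2.5 × 10 = 25 N down at 2.9 m → arm 2.9 m, τ = 25 × 2.9 = 72.5 N·m clockwise.
Toolbox: 6.4 × 10 = 64 N down at 7 m → arm 7 m, τ = 64 × 7 = 448 N·m clockwise.
Net load moment about support A = 3130 N·m clockwise.
Reaction R at support B is upward at 6.9 m, arm 6.9 m → moment R × 6.9 counterclockwise.
Balancing moments: R × 6.9 = 3130, giving R = 454 N.

R_B ≈ 454 N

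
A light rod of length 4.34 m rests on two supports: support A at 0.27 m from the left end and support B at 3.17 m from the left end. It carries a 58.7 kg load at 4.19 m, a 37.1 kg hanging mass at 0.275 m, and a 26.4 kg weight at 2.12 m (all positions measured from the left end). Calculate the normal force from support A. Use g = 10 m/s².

About support B:
Load: 58.7 × 10 = 587 N down at 4.19 m → arm 1.02 m, τ = 587 × 1.02 = 598.7 N·m clockwise.
Hanging mass: 37.1 × 10 = 371 N down at 0.275 m → arm 2.895 m, τ = 371 × 2.895 = 1074 N·m counterclockwise.
Weight: 26.4 × 10 = 264 N down at 2.12 m → arm 1.05 m, τ = 264 × 1.05 = 277.2 N·m counterclockwise.
Net load moment about support B = 752.5 N·m counterclockwise.
Reaction R at support A is upward at 0.27 m, arm 2.9 m → moment R × 2.9 clockwise.
For rotational equilibrium, R × 2.9 = 752.5, so R = 259 N.

R_A ≈ 259 N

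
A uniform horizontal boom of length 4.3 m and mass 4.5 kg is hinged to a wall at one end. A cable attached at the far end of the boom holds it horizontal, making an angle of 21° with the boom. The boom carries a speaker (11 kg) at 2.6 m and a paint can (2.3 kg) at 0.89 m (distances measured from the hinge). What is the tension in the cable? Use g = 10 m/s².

T ≈ 262 N

Taking torques about the hinge:
Beam weight: 4.5 × 10 = 45 N down at 2.15 m → arm 2.15 m, τ = 45 × 2.15 = 96.75 N·m clockwise.
Speaker: 11 × 10 = 110 N down at 2.6 m → arm 2.6 m, τ = 110 × 2.6 = 286 N·m clockwise.
Paint can: 2.3 × 10 = 23 N down at 0.89 m → arm 0.89 m, τ = 23 × 0.89 = 20.47 N·m clockwise.
Total clockwise load moment = 403.2 N·m.
The cable tension T acts at 4.3 m; only its component perpendicular to the boom, T sinθ, produces torque. sin 21° = 0.3584.
For rotational equilibrium, T × 4.3 × 0.3584 = 403.2, so T = 403.2 / 1.541 = 262 N.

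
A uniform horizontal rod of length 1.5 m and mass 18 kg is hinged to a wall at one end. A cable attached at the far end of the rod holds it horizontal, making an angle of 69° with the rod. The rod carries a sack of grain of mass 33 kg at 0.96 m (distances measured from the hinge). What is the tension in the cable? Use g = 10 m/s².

T ≈ 323 N

About the hinge:
Beam weight: 18 × 10 = 180 N down at 0.75 m → arm 0.75 m, τ = 180 × 0.75 = 135 N·m clockwise.
Sack of grain: 33 × 10 = 330 N down at 0.96 m → arm 0.96 m, τ = 330 × 0.96 = 316.8 N·m clockwise.
Total clockwise load moment = 451.8 N·m.
The cable tension T acts at 1.5 m; only its component perpendicular to the rod, T sinθ, produces torque. sin 69° = 0.9336.
Balancing moments: T × 1.5 × 0.9336 = 451.8, giving T = 451.8 / 1.4 = 323 N.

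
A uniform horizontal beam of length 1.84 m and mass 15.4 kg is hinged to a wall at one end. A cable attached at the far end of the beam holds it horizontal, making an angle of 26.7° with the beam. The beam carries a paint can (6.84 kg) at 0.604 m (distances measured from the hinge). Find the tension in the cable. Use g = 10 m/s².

Sum moments about the hinge (the unknown hinge reaction has zero arm there).
Beam weight: 15.4 × 10 = 154 N down at 0.92 m → arm 0.92 m, τ = 154 × 0.92 = 141.7 N·m clockwise.
Paint can: 6.84 × 10 = 68.4 N down at 0.604 m → arm 0.604 m, τ = 68.4 × 0.604 = 41.31 N·m clockwise.
Total clockwise load moment = 183 N·m.
The cable tension T acts at 1.84 m; only its component perpendicular to the beam, T sinθ, produces torque. sin 26.7° = 0.4493.
For rotational equilibrium, T × 1.84 × 0.4493 = 183, so T = 183 / 0.8267 = 221 N.

T ≈ 221 N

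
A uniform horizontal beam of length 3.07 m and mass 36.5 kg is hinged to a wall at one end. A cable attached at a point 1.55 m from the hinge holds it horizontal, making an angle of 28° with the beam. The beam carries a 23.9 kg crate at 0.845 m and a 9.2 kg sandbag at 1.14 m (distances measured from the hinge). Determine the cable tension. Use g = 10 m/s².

Sum moments about the hinge (the unknown hinge reaction has zero arm there).
Beam weight: 36.5 × 10 = 365 N down at 1.535 m → arm 1.535 m, τ = 365 × 1.535 = 560.3 N·m clockwise.
Crate: 23.9 × 10 = 239 N down at 0.845 m → arm 0.845 m, τ = 239 × 0.845 = 202 N·m clockwise.
Sandbag: 9.2 × 10 = 92 N down at 1.14 m → arm 1.14 m, τ = 92 × 1.14 = 104.9 N·m clockwise.
Total clockwise load moment = 867.2 N·m.
The cable tension T acts at 1.55 m; only its component perpendicular to the beam, T sinθ, produces torque. sin 28° = 0.4695.
Στ = 0 ⇒ T × 1.55 × 0.4695 = 867.2 ⇒ T = 867.2 / 0.7277 = 1190 N.

T ≈ 1190 N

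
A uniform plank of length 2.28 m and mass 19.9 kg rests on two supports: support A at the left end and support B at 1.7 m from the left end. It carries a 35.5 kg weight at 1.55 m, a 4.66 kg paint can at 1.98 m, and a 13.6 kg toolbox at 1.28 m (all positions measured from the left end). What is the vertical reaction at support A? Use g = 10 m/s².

Sum moments about support B (its reaction then has zero moment arm).
Beam weight: 19.9 × 10 = 199 N down at 1.14 m → arm 0.56 m, τ = 199 × 0.56 = 111.4 N·m counterclockwise.
Weight: 35.5 × 10 = 355 N down at 1.55 m → arm 0.15 m, τ = 355 × 0.15 = 53.25 N·m counterclockwise.
Paint can: 4.66 × 10 = 46.6 N down at 1.98 m → arm 0.28 m, τ = 46.6 × 0.28 = 13.05 N·m clockwise.
Toolbox: 13.6 × 10 = 136 N down at 1.28 m → arm 0.42 m, τ = 136 × 0.42 = 57.12 N·m counterclockwise.
Net load moment about support B = 208.7 N·m counterclockwise.
Reaction R at support A is upward at 0 m, arm 1.7 m → moment R × 1.7 clockwise.
Balancing moments: R × 1.7 = 208.7, giving R = 123 N.

R_A ≈ 123 N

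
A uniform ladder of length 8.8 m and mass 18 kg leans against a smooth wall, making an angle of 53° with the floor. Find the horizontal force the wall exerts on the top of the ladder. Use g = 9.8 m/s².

About the foot of the ladder:
Ladder weight 18×9.8 = 176.4 N acts at 4.4 m along the ladder; its horizontal arm is 4.4·cos53° = 2.648 m → τ = 467.1 N·m clockwise.
Wall normal N acts horizontally at the top; its moment arm is the height L sinθ = 8.8·sin53° = 7.028 m, counterclockwise.
Στ = 0 ⇒ N × 7.028 = 467.1 ⇒ N = 66.5 N.

N_wall ≈ 66.5 N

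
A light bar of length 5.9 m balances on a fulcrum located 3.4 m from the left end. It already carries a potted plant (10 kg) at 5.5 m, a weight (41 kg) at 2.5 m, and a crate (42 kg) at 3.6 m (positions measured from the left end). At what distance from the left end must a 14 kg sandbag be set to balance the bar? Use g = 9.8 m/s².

Taking torques about the fulcrum (at 3.4 m from the left end):
Potted plant: 10 × 9.8 = 98 N down at 5.5 m → arm 2.1 m, τ = 98 × 2.1 = 205.8 N·m clockwise.
Weight: 41 × 9.8 = 401.8 N down at 2.5 m → arm 0.9 m, τ = 401.8 × 0.9 = 361.6 N·m counterclockwise.
Crate: 42 × 9.8 = 411.6 N down at 3.6 m → arm 0.2 m, τ = 411.6 × 0.2 = 82.32 N·m clockwise.
Net moment of existing loads = 73.48 N·m counterclockwise.
The sandbag weighs 14 × 9.8 = 137.2 N and must supply an equal clockwise moment, so its lever arm about the fulcrum is 73.48 / 137.2 = 0.536 m.
That puts it at 3.4 + 0.536 = 3.94 m from the left end.

x ≈ 3.94 m from the left end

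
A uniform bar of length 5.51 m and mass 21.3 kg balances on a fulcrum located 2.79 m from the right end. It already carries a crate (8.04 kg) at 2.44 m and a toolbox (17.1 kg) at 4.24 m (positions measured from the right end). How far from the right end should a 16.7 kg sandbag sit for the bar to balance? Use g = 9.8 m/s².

Choose the fulcrum (at 2.79 m from the right end) as the axis so the support reaction has zero arm there.
Beam weight: 21.3 × 9.8 = 208.7 N down at 2.755 m → arm 0.035 m, τ = 208.7 × 0.035 = 7.304 N·m clockwise.
Crate: 8.04 × 9.8 = 78.79 N down at 2.44 m → arm 0.35 m, τ = 78.79 × 0.35 = 27.58 N·m clockwise.
Toolbox: 17.1 × 9.8 = 167.6 N down at 4.24 m → arm 1.45 m, τ = 167.6 × 1.45 = 243 N·m counterclockwise.
Net moment of existing loads = 208.1 N·m counterclockwise.
The sandbag weighs 16.7 × 9.8 = 163.7 N and must supply an equal clockwise moment, so its lever arm about the fulcrum is 208.1 / 163.7 = 1.27 m.
That puts it at 2.79 − 1.27 = 1.52 m from the right end.

x ≈ 1.52 m from the right end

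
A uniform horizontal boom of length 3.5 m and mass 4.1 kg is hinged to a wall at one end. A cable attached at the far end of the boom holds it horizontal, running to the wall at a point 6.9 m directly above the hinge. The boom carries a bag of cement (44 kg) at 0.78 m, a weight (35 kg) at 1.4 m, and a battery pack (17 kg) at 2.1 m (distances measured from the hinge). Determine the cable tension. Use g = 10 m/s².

T ≈ 404 N

Choose the hinge as the axis so the unknown hinge reaction has zero arm there.
Beam weight: 4.1 × 10 = 41 N down at 1.75 m → arm 1.75 m, τ = 41 × 1.75 = 71.75 N·m clockwise.
Bag of cement: 44 × 10 = 440 N down at 0.78 m → arm 0.78 m, τ = 440 × 0.78 = 343.2 N·m clockwise.
Weight: 35 × 10 = 350 N down at 1.4 m → arm 1.4 m, τ = 350 × 1.4 = 490 N·m clockwise.
Battery pack: 17 × 10 = 170 N down at 2.1 m → arm 2.1 m, τ = 170 × 2.1 = 357 N·m clockwise.
Total clockwise load moment = 1262 N·m.
The cable tension T acts at 3.5 m; only its component perpendicular to the boom, T sinθ, produces torque. sinθ = h/√(h²+d²) = 6.9/√(6.9²+3.5²) = 0.8918.
Balancing moments: T × 3.5 × 0.8918 = 1262, giving T = 1262 / 3.121 = 404 N.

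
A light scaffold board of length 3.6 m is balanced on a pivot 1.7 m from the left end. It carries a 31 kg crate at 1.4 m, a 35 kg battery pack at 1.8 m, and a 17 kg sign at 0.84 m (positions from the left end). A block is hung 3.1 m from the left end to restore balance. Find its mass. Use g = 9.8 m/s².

m ≈ 14.6 kg

About the pivot (at 1.7 m from the left end):
Crate: 31 × 9.8 = 303.8 N down at 1.4 m → arm 0.3 m, τ = 303.8 × 0.3 = 91.14 N·m counterclockwise.
Battery pack: 35 × 9.8 = 343 N down at 1.8 m → arm 0.1 m, τ = 343 × 0.1 = 34.3 N·m clockwise.
Sign: 17 × 9.8 = 166.6 N down at 0.84 m → arm 0.86 m, τ = 166.6 × 0.86 = 143.3 N·m counterclockwise.
Net moment of known loads = 200.1 N·m counterclockwise.
An unknown mass m at 3.1 m has arm 1.4 m; its moment is m·g·1.4 clockwise.
Setting net torque to zero: m × 9.8 × 1.4 = 200.1 → m = 200.1 / (9.8 × 1.4) = 14.6 kg.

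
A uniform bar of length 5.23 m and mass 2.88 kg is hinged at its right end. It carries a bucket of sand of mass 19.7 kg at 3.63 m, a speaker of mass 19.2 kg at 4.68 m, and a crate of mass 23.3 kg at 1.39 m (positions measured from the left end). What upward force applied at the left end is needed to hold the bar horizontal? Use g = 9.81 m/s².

F ≈ 261 N

Take moments about the right end.
Beam weight: 2.88 × 9.81 = 28.25 N down at 2.615 m → arm 2.615 m, τ = 28.25 × 2.615 = 73.87 N·m counterclockwise.
Bucket of sand: 19.7 × 9.81 = 193.3 N down at 3.63 m → arm 1.6 m, τ = 193.3 × 1.6 = 309.3 N·m counterclockwise.
Speaker: 19.2 × 9.81 = 188.4 N down at 4.68 m → arm 0.55 m, τ = 188.4 × 0.55 = 103.6 N·m counterclockwise.
Crate: 23.3 × 9.81 = 228.6 N down at 1.39 m → arm 3.84 m, τ = 228.6 × 3.84 = 877.8 N·m counterclockwise.
Net moment of the loads = 1365 N·m counterclockwise.
The upward force F acts at the left end, arm 5.23 m, giving F × 5.23 clockwise.
Setting net torque to zero: F × 5.23 = 1365 → F = 1365 / 5.23 = 261 N.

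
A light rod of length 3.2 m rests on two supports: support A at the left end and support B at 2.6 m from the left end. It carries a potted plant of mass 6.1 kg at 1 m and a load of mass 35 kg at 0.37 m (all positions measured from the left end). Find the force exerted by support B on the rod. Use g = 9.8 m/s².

R_B ≈ 71.8 N

Choose support A as the axis so its reaction then has zero moment arm.
Potted plant: 6.1 × 9.8 = 59.78 N down at 1 m → arm 1 m, τ = 59.78 × 1 = 59.78 N·m clockwise.
Load: 35 × 9.8 = 343 N down at 0.37 m → arm 0.37 m, τ = 343 × 0.37 = 126.9 N·m clockwise.
Net load moment about support A = 186.7 N·m clockwise.
Reaction R at support B is upward at 2.6 m, arm 2.6 m → moment R × 2.6 counterclockwise.
Στ = 0 ⇒ R × 2.6 = 186.7 ⇒ R = 71.8 N.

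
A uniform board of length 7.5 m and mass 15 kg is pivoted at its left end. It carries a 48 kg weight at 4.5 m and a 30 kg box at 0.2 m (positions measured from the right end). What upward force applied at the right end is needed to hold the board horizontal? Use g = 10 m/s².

F ≈ 559 N

Sum moments about the left end (the unknown pivot reaction has zero arm there).
Beam weight: 15 × 10 = 150 N down at 3.75 m → arm 3.75 m, τ = 150 × 3.75 = 562.5 N·m clockwise.
Weight: 48 × 10 = 480 N down at 4.5 m → arm 3 m, τ = 480 × 3 = 1440 N·m clockwise.
Box: 30 × 10 = 300 N down at 0.2 m → arm 7.3 m, τ = 300 × 7.3 = 2190 N·m clockwise.
Net moment of the loads = 4192 N·m clockwise.
The upward force F acts at the right end, arm 7.5 m, giving F × 7.5 counterclockwise.
Στ = 0 ⇒ F × 7.5 = 4192 ⇒ F = 4192 / 7.5 = 559 N.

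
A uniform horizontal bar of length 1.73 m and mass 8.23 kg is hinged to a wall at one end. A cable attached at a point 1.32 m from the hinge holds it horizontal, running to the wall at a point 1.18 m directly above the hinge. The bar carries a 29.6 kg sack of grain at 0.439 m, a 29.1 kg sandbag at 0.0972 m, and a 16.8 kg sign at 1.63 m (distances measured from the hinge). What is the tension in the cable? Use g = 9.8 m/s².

T ≈ 561 N

About the hinge:
Beam weight: 8.23 × 9.8 = 80.65 N down at 0.865 m → arm 0.865 m, τ = 80.65 × 0.865 = 69.76 N·m clockwise.
Sack of grain: 29.6 × 9.8 = 290.1 N down at 0.439 m → arm 0.439 m, τ = 290.1 × 0.439 = 127.4 N·m clockwise.
Sandbag: 29.1 × 9.8 = 285.2 N down at 0.0972 m → arm 0.0972 m, τ = 285.2 × 0.0972 = 27.72 N·m clockwise.
Sign: 16.8 × 9.8 = 164.6 N down at 1.63 m → arm 1.63 m, τ = 164.6 × 1.63 = 268.3 N·m clockwise.
Total clockwise load moment = 493.2 N·m.
The cable tension T acts at 1.32 m; only its component perpendicular to the bar, T sinθ, produces torque. sinθ = h/√(h²+d²) = 1.18/√(1.18²+1.32²) = 0.6665.
Στ = 0 ⇒ T × 1.32 × 0.6665 = 493.2 ⇒ T = 493.2 / 0.8798 = 561 N.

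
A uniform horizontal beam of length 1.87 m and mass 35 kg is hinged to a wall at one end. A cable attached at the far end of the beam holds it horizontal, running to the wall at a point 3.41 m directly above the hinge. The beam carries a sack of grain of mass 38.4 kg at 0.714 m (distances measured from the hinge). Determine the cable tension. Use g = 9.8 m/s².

About the hinge:
Beam weight: 35 × 9.8 = 343 N down at 0.935 m → arm 0.935 m, τ = 343 × 0.935 = 320.7 N·m clockwise.
Sack of grain: 38.4 × 9.8 = 376.3 N down at 0.714 m → arm 0.714 m, τ = 376.3 × 0.714 = 268.7 N·m clockwise.
Total clockwise load moment = 589.4 N·m.
The cable tension T acts at 1.87 m; only its component perpendicular to the beam, T sinθ, produces torque. sinθ = h/√(h²+d²) = 3.41/√(3.41²+1.87²) = 0.8768.
For rotational equilibrium, T × 1.87 × 0.8768 = 589.4, so T = 589.4 / 1.64 = 359 N.

T ≈ 359 N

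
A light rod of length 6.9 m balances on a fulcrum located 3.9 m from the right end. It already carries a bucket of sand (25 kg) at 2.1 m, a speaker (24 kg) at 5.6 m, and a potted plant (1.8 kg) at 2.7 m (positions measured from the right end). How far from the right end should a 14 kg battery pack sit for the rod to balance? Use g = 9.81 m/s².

x ≈ 4.35 m from the right end

Sum moments about the fulcrum (at 3.9 m from the right end) (the support reaction has zero arm there).
Bucket of sand: 25 × 9.81 = 245.2 N down at 2.1 m → arm 1.8 m, τ = 245.2 × 1.8 = 441.4 N·m clockwise.
Speaker: 24 × 9.81 = 235.4 N down at 5.6 m → arm 1.7 m, τ = 235.4 × 1.7 = 400.2 N·m counterclockwise.
Potted plant: 1.8 × 9.81 = 17.66 N down at 2.7 m → arm 1.2 m, τ = 17.66 × 1.2 = 21.19 N·m clockwise.
Net moment of existing loads = 62.39 N·m clockwise.
The battery pack weighs 14 × 9.81 = 137.3 N and must supply an equal counterclockwise moment, so its lever arm about the fulcrum is 62.39 / 137.3 = 0.454 m.
That puts it at 3.9 + 0.454 = 4.35 m from the right end.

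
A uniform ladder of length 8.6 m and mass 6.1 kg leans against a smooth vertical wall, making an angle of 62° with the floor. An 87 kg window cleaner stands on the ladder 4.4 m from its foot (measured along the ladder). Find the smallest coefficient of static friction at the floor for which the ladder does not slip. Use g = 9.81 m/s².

Choose the foot of the ladder as the axis so the floor normal and friction both act there and drop out.
Ladder weight 6.1×9.81 = 59.84 N acts at 4.3 m along the ladder; its horizontal arm is 4.3·cos62° = 2.019 m → τ = 120.8 N·m clockwise.
Window cleaner: 87×9.81 = 853.5 N at 4.4 m → arm 2.066 m → τ = 1763 N·m clockwise.
Wall normal N acts horizontally at the top; its moment arm is the height L sinθ = 8.6·sin62° = 7.593 m, counterclockwise.
Στ = 0 ⇒ N × 7.593 = 1884 ⇒ N = 248.1 N.
ΣFx = 0 ⇒ f = N_wall = 248.1 N. ΣFy = 0 ⇒ N_floor = 913.3 N.
μ_min = f / N_floor = 248.1 / 913.3 = 0.272.

μ_min ≈ 0.272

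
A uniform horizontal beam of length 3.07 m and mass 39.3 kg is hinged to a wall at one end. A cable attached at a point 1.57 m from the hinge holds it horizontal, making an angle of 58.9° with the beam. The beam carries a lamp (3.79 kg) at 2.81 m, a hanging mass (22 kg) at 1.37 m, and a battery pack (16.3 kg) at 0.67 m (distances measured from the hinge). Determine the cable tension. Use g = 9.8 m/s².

T ≈ 817 N

Taking torques about the hinge:
Beam weight: 39.3 × 9.8 = 385.1 N down at 1.535 m → arm 1.535 m, τ = 385.1 × 1.535 = 591.1 N·m clockwise.
Lamp: 3.79 × 9.8 = 37.14 N down at 2.81 m → arm 2.81 m, τ = 37.14 × 2.81 = 104.4 N·m clockwise.
Hanging mass: 22 × 9.8 = 215.6 N down at 1.37 m → arm 1.37 m, τ = 215.6 × 1.37 = 295.4 N·m clockwise.
Battery pack: 16.3 × 9.8 = 159.7 N down at 0.67 m → arm 0.67 m, τ = 159.7 × 0.67 = 107 N·m clockwise.
Total clockwise load moment = 1098 N·m.
The cable tension T acts at 1.57 m; only its component perpendicular to the beam, T sinθ, produces torque. sin 58.9° = 0.8563.
Balancing moments: T × 1.57 × 0.8563 = 1098, giving T = 1098 / 1.344 = 817 N.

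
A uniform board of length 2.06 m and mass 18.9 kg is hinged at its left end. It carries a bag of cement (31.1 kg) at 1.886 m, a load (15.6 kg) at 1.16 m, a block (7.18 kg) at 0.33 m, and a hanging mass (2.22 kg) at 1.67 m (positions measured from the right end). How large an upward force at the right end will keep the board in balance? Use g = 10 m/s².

Take moments about the left end.
Beam weight: 18.9 × 10 = 189 N down at 1.03 m → arm 1.03 m, τ = 189 × 1.03 = 194.7 N·m clockwise.
Bag of cement: 31.1 × 10 = 311 N down at 1.886 m → arm 0.174 m, τ = 311 × 0.174 = 54.11 N·m clockwise.
Load: 15.6 × 10 = 156 N down at 1.16 m → arm 0.9 m, τ = 156 × 0.9 = 140.4 N·m clockwise.
Block: 7.18 × 10 = 71.8 N down at 0.33 m → arm 1.73 m, τ = 71.8 × 1.73 = 124.2 N·m clockwise.
Hanging mass: 2.22 × 10 = 22.2 N down at 1.67 m → arm 0.39 m, τ = 22.2 × 0.39 = 8.658 N·m clockwise.
Net moment of the loads = 522.1 N·m clockwise.
The upward force F acts at the right end, arm 2.06 m, giving F × 2.06 counterclockwise.
Balancing moments: F × 2.06 = 522.1, giving F = 522.1 / 2.06 = 253 N.

F ≈ 253 N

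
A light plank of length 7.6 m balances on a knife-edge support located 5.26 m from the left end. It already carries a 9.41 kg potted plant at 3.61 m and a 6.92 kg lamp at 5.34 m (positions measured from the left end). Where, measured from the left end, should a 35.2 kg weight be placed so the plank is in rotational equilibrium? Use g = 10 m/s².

x ≈ 5.69 m from the left end

Taking torques about the knife-edge support (at 5.26 m from the left end):
Potted plant: 9.41 × 10 = 94.1 N down at 3.61 m → arm 1.65 m, τ = 94.1 × 1.65 = 155.3 N·m counterclockwise.
Lamp: 6.92 × 10 = 69.2 N down at 5.34 m → arm 0.08 m, τ = 69.2 × 0.08 = 5.536 N·m clockwise.
Net moment of existing loads = 149.8 N·m counterclockwise.
The weight weighs 35.2 × 10 = 352 N and must supply an equal clockwise moment, so its lever arm about the knife-edge support is 149.8 / 352 = 0.426 m.
That puts it at 5.26 + 0.426 = 5.69 m from the left end.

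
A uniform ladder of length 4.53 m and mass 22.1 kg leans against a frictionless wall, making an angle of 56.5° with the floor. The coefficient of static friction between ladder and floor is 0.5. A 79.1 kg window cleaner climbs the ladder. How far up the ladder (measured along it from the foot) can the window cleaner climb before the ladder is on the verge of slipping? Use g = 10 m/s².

Take moments about the foot of the ladder.
Ladder weight 22.1×10 = 221 N acts at 2.265 m along the ladder; its horizontal arm is 2.265·cos56.5° = 1.25 m → τ = 276.2 N·m clockwise.
Window cleaner weight 79.1×10 = 791 N at distance d → arm d·cos56.5° → τ = 791·d·0.5519 clockwise.
Wall normal N at the top has arm L sinθ = 3.778 m counterclockwise, so Στ = 0 gives N·3.778 = 276.2 + 436.6·d.
ΣFy = 0 ⇒ N_floor = 1012 N, so the maximum friction is μ_s·N_floor = 0.5×1012 = 506 N. ΣFx = 0 ⇒ N_wall = f, so at the slipping point N = 506 N.
Substituting: 506×3.778 = 276.2 + 436.6·d ⇒ d = (1912 − 276.2) / 436.6 = 3.75 m.

d ≈ 3.75 m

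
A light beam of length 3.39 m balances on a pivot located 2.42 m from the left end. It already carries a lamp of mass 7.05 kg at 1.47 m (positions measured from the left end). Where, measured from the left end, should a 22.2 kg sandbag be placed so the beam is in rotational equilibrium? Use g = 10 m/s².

x ≈ 2.72 m from the left end

About the pivot (at 2.42 m from the left end):
Lamp: 7.05 × 10 = 70.5 N down at 1.47 m → arm 0.95 m, τ = 70.5 × 0.95 = 66.97 N·m counterclockwise.
Net moment of existing loads = 66.97 N·m counterclockwise.
The sandbag weighs 22.2 × 10 = 222 N and must supply an equal clockwise moment, so its lever arm about the pivot is 66.97 / 222 = 0.302 m.
That puts it at 2.42 + 0.302 = 2.72 m from the left end.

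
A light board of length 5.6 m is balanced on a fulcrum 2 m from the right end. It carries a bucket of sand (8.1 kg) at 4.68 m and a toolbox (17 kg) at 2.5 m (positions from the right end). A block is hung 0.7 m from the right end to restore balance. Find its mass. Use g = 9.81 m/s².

m ≈ 23.2 kg

About the fulcrum (at 2 m from the right end):
Bucket of sand: 8.1 × 9.81 = 79.46 N down at 4.68 m → arm 2.68 m, τ = 79.46 × 2.68 = 213 N·m counterclockwise.
Toolbox: 17 × 9.81 = 166.8 N down at 2.5 m → arm 0.5 m, τ = 166.8 × 0.5 = 83.4 N·m counterclockwise.
Net moment of known loads = 296.4 N·m counterclockwise.
An unknown mass m at 0.7 m has arm 1.3 m; its moment is m·g·1.3 clockwise.
For rotational equilibrium, m × 9.81 × 1.3 = 296.4, so m = 296.4 / (9.81 × 1.3) = 23.2 kg.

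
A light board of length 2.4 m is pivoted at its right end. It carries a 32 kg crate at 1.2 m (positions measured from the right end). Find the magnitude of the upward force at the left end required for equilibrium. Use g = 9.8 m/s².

F ≈ 157 N

Taking torques about the right end:
Crate: 32 × 9.8 = 313.6 N down at 1.2 m → arm 1.2 m, τ = 313.6 × 1.2 = 376.3 N·m counterclockwise.
Net moment of the loads = 376.3 N·m counterclockwise.
The upward force F acts at the left end, arm 2.4 m, giving F × 2.4 clockwise.
Balancing moments: F × 2.4 = 376.3, giving F = 376.3 / 2.4 = 157 N.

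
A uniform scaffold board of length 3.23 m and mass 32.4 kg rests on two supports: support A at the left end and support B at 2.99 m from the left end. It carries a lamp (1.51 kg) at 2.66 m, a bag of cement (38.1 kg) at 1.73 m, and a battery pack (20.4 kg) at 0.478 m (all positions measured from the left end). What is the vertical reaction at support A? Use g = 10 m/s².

R_A ≈ 483 N

About support B:
Beam weight: 32.4 × 10 = 324 N down at 1.615 m → arm 1.375 m, τ = 324 × 1.375 = 445.5 N·m counterclockwise.
Lamp: 1.51 × 10 = 15.1 N down at 2.66 m → arm 0.33 m, τ = 15.1 × 0.33 = 4.983 N·m counterclockwise.
Bag of cement: 38.1 × 10 = 381 N down at 1.73 m → arm 1.26 m, τ = 381 × 1.26 = 480.1 N·m counterclockwise.
Battery pack: 20.4 × 10 = 204 N down at 0.478 m → arm 2.512 m, τ = 204 × 2.512 = 512.4 N·m counterclockwise.
Net load moment about support B = 1443 N·m counterclockwise.
Reaction R at support A is upward at 0 m, arm 2.99 m → moment R × 2.99 clockwise.
For rotational equilibrium, R × 2.99 = 1443, so R = 483 N.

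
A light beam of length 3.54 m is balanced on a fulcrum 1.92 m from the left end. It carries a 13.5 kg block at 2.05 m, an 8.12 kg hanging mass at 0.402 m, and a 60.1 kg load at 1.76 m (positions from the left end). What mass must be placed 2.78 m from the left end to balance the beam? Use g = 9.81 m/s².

About the fulcrum (at 1.92 m from the left end):
Block: 13.5 × 9.81 = 132.4 N down at 2.05 m → arm 0.13 m, τ = 132.4 × 0.13 = 17.21 N·m clockwise.
Hanging mass: 8.12 × 9.81 = 79.66 N down at 0.402 m → arm 1.518 m, τ = 79.66 × 1.518 = 120.9 N·m counterclockwise.
Load: 60.1 × 9.81 = 589.6 N down at 1.76 m → arm 0.16 m, τ = 589.6 × 0.16 = 94.34 N·m counterclockwise.
Net moment of known loads = 198 N·m counterclockwise.
An unknown mass m at 2.78 m has arm 0.86 m; its moment is m·g·0.86 clockwise.
For rotational equilibrium, m × 9.81 × 0.86 = 198, so m = 198 / (9.81 × 0.86) = 23.5 kg.

m ≈ 23.5 kg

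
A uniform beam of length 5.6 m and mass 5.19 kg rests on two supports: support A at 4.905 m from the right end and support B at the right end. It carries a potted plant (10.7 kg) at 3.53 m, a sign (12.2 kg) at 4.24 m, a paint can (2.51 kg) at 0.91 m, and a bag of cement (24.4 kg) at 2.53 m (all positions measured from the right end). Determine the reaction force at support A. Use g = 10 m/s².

R_A ≈ 343 N

Take moments about support B.
Beam weight: 5.19 × 10 = 51.9 N down at 2.8 m → arm 2.8 m, τ = 51.9 × 2.8 = 145.3 N·m counterclockwise.
Potted plant: 10.7 × 10 = 107 N down at 3.53 m → arm 3.53 m, τ = 107 × 3.53 = 377.7 N·m counterclockwise.
Sign: 12.2 × 10 = 122 N down at 4.24 m → arm 4.24 m, τ = 122 × 4.24 = 517.3 N·m counterclockwise.
Paint can: 2.51 × 10 = 25.1 N down at 0.91 m → arm 0.91 m, τ = 25.1 × 0.91 = 22.84 N·m counterclockwise.
Bag of cement: 24.4 × 10 = 244 N down at 2.53 m → arm 2.53 m, τ = 244 × 2.53 = 617.3 N·m counterclockwise.
Net load moment about support B = 1680 N·m counterclockwise.
Reaction R at support A is upward at 4.905 m, arm 4.905 m → moment R × 4.905 clockwise.
Balancing moments: R × 4.905 = 1680, giving R = 343 N.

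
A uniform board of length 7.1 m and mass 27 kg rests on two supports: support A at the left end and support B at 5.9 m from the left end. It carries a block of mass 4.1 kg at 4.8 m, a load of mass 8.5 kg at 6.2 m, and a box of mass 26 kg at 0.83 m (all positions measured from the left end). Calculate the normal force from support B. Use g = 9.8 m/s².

R_B ≈ 315 N

Taking torques about support A:
Beam weight: 27 × 9.8 = 264.6 N down at 3.55 m → arm 3.55 m, τ = 264.6 × 3.55 = 939.3 N·m clockwise.
Block: 4.1 × 9.8 = 40.18 N down at 4.8 m → arm 4.8 m, τ = 40.18 × 4.8 = 192.9 N·m clockwise.
Load: 8.5 × 9.8 = 83.3 N down at 6.2 m → arm 6.2 m, τ = 83.3 × 6.2 = 516.5 N·m clockwise.
Box: 26 × 9.8 = 254.8 N down at 0.83 m → arm 0.83 m, τ = 254.8 × 0.83 = 211.5 N·m clockwise.
Net load moment about support A = 1860 N·m clockwise.
Reaction R at support B is upward at 5.9 m, arm 5.9 m → moment R × 5.9 counterclockwise.
Balancing moments: R × 5.9 = 1860, giving R = 315 N.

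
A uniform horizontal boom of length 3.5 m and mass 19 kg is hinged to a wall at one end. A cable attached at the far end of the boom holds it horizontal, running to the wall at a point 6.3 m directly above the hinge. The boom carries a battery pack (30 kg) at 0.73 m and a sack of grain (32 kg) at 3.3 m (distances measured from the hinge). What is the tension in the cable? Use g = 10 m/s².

T ≈ 525 N

Sum moments about the hinge (the unknown hinge reaction has zero arm there).
Beam weight: 19 × 10 = 190 N down at 1.75 m → arm 1.75 m, τ = 190 × 1.75 = 332.5 N·m clockwise.
Battery pack: 30 × 10 = 300 N down at 0.73 m → arm 0.73 m, τ = 300 × 0.73 = 219 N·m clockwise.
Sack of grain: 32 × 10 = 320 N down at 3.3 m → arm 3.3 m, τ = 320 × 3.3 = 1056 N·m clockwise.
Total clockwise load moment = 1608 N·m.
The cable tension T acts at 3.5 m; only its component perpendicular to the boom, T sinθ, produces torque. sinθ = h/√(h²+d²) = 6.3/√(6.3²+3.5²) = 0.8742.
Στ = 0 ⇒ T × 3.5 × 0.8742 = 1608 ⇒ T = 1608 / 3.06 = 525 N.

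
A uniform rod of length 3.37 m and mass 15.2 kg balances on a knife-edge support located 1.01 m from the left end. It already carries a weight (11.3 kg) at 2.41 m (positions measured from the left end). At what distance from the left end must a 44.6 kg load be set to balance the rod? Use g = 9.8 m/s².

Sum moments about the knife-edge support (at 1.01 m from the left end) (the support reaction has zero arm there).
Beam weight: 15.2 × 9.8 = 149 N down at 1.685 m → arm 0.675 m, τ = 149 × 0.675 = 100.6 N·m clockwise.
Weight: 11.3 × 9.8 = 110.7 N down at 2.41 m → arm 1.4 m, τ = 110.7 × 1.4 = 155 N·m clockwise.
Net moment of existing loads = 255.6 N·m clockwise.
The load weighs 44.6 × 9.8 = 437.1 N and must supply an equal counterclockwise moment, so its lever arm about the knife-edge support is 255.6 / 437.1 = 0.585 m.
That puts it at 1.01 − 0.585 = 0.425 m from the left end.

x ≈ 0.425 m from the left end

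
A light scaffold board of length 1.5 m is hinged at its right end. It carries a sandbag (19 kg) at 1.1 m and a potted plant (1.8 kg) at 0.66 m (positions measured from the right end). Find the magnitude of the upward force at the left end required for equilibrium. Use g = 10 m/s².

Take moments about the right end.
Sandbag: 19 × 10 = 190 N down at 1.1 m → arm 1.1 m, τ = 190 × 1.1 = 209 N·m counterclockwise.
Potted plant: 1.8 × 10 = 18 N down at 0.66 m → arm 0.66 m, τ = 18 × 0.66 = 11.88 N·m counterclockwise.
Net moment of the loads = 220.9 N·m counterclockwise.
The upward force F acts at the left end, arm 1.5 m, giving F × 1.5 clockwise.
Setting net torque to zero: F × 1.5 = 220.9 → F = 220.9 / 1.5 = 147 N.

F ≈ 147 N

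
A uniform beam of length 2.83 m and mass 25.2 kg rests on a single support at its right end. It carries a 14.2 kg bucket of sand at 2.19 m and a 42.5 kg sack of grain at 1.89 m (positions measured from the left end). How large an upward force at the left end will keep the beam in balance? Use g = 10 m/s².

Take moments about the right end.
Beam weight: 25.2 × 10 = 252 N down at 1.415 m → arm 1.415 m, τ = 252 × 1.415 = 356.6 N·m counterclockwise.
Bucket of sand: 14.2 × 10 = 142 N down at 2.19 m → arm 0.64 m, τ = 142 × 0.64 = 90.88 N·m counterclockwise.
Sack of grain: 42.5 × 10 = 425 N down at 1.89 m → arm 0.94 m, τ = 425 × 0.94 = 399.5 N·m counterclockwise.
Net moment of the loads = 847 N·m counterclockwise.
The upward force F acts at the left end, arm 2.83 m, giving F × 2.83 clockwise.
Balancing moments: F × 2.83 = 847, giving F = 847 / 2.83 = 299 N.

F ≈ 299 N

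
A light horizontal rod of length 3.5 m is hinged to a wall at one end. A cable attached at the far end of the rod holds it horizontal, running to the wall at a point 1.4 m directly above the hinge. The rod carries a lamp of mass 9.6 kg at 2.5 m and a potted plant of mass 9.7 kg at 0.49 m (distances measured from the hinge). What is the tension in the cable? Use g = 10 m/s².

T ≈ 221 N

Sum moments about the hinge (the unknown hinge reaction has zero arm there).
Lamp: 9.6 × 10 = 96 N down at 2.5 m → arm 2.5 m, τ = 96 × 2.5 = 240 N·m clockwise.
Potted plant: 9.7 × 10 = 97 N down at 0.49 m → arm 0.49 m, τ = 97 × 0.49 = 47.53 N·m clockwise.
Total clockwise load moment = 287.5 N·m.
The cable tension T acts at 3.5 m; only its component perpendicular to the rod, T sinθ, produces torque. sinθ = h/√(h²+d²) = 1.4/√(1.4²+3.5²) = 0.3714.
Στ = 0 ⇒ T × 3.5 × 0.3714 = 287.5 ⇒ T = 287.5 / 1.3 = 221 N.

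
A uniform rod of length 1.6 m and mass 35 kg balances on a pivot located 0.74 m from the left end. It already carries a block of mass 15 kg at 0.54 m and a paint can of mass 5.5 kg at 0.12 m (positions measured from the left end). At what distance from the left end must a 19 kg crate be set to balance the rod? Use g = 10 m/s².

Choose the pivot (at 0.74 m from the left end) as the axis so the support reaction has zero arm there.
Beam weight: 35 × 10 = 350 N down at 0.8 m → arm 0.06 m, τ = 350 × 0.06 = 21 N·m clockwise.
Block: 15 × 10 = 150 N down at 0.54 m → arm 0.2 m, τ = 150 × 0.2 = 30 N·m counterclockwise.
Paint can: 5.5 × 10 = 55 N down at 0.12 m → arm 0.62 m, τ = 55 × 0.62 = 34.1 N·m counterclockwise.
Net moment of existing loads = 43.1 N·m counterclockwise.
The crate weighs 19 × 10 = 190 N and must supply an equal clockwise moment, so its lever arm about the pivot is 43.1 / 190 = 0.227 m.
That puts it at 0.74 + 0.227 = 0.967 m from the left end.

x ≈ 0.967 m from the left end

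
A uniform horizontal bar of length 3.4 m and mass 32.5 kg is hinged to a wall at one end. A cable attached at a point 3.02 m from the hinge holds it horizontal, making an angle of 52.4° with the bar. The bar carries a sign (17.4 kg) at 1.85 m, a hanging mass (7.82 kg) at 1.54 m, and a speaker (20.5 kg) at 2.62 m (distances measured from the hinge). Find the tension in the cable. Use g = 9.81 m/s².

About the hinge:
Beam weight: 32.5 × 9.81 = 318.8 N down at 1.7 m → arm 1.7 m, τ = 318.8 × 1.7 = 542 N·m clockwise.
Sign: 17.4 × 9.81 = 170.7 N down at 1.85 m → arm 1.85 m, τ = 170.7 × 1.85 = 315.8 N·m clockwise.
Hanging mass: 7.82 × 9.81 = 76.71 N down at 1.54 m → arm 1.54 m, τ = 76.71 × 1.54 = 118.1 N·m clockwise.
Speaker: 20.5 × 9.81 = 201.1 N down at 2.62 m → arm 2.62 m, τ = 201.1 × 2.62 = 526.9 N·m clockwise.
Total clockwise load moment = 1503 N·m.
The cable tension T acts at 3.02 m; only its component perpendicular to the bar, T sinθ, produces torque. sin 52.4° = 0.7923.
Στ = 0 ⇒ T × 3.02 × 0.7923 = 1503 ⇒ T = 1503 / 2.393 = 628 N.

T ≈ 628 N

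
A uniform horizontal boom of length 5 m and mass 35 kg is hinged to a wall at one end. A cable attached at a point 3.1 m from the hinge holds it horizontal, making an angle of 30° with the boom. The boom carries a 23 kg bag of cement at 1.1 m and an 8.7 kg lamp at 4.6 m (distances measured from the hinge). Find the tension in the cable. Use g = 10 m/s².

T ≈ 986 N

Sum moments about the hinge (the unknown hinge reaction has zero arm there).
Beam weight: 35 × 10 = 350 N down at 2.5 m → arm 2.5 m, τ = 350 × 2.5 = 875 N·m clockwise.
Bag of cement: 23 × 10 = 230 N down at 1.1 m → arm 1.1 m, τ = 230 × 1.1 = 253 N·m clockwise.
Lamp: 8.7 × 10 = 87 N down at 4.6 m → arm 4.6 m, τ = 87 × 4.6 = 400.2 N·m clockwise.
Total clockwise load moment = 1528 N·m.
The cable tension T acts at 3.1 m; only its component perpendicular to the boom, T sinθ, produces torque. sin 30° = 0.5.
Setting net torque to zero: T × 3.1 × 0.5 = 1528 → T = 1528 / 1.55 = 986 N.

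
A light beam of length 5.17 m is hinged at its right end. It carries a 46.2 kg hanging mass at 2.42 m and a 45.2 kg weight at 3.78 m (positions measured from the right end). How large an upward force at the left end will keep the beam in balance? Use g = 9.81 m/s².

Take moments about the right end.
Hanging mass: 46.2 × 9.81 = 453.2 N down at 2.42 m → arm 2.42 m, τ = 453.2 × 2.42 = 1097 N·m counterclockwise.
Weight: 45.2 × 9.81 = 443.4 N down at 3.78 m → arm 3.78 m, τ = 443.4 × 3.78 = 1676 N·m counterclockwise.
Net moment of the loads = 2773 N·m counterclockwise.
The upward force F acts at the left end, arm 5.17 m, giving F × 5.17 clockwise.
Στ = 0 ⇒ F × 5.17 = 2773 ⇒ F = 2773 / 5.17 = 536 N.

F ≈ 536 N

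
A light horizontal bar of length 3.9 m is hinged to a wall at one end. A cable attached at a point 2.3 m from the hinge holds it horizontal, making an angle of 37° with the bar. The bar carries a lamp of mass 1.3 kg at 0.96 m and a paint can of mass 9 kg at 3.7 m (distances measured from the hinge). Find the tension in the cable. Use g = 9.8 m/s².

T ≈ 245 N

Taking torques about the hinge:
Lamp: 1.3 × 9.8 = 12.74 N down at 0.96 m → arm 0.96 m, τ = 12.74 × 0.96 = 12.23 N·m clockwise.
Paint can: 9 × 9.8 = 88.2 N down at 3.7 m → arm 3.7 m, τ = 88.2 × 3.7 = 326.3 N·m clockwise.
Total clockwise load moment = 338.5 N·m.
The cable tension T acts at 2.3 m; only its component perpendicular to the bar, T sinθ, produces torque. sin 37° = 0.6018.
Στ = 0 ⇒ T × 2.3 × 0.6018 = 338.5 ⇒ T = 338.5 / 1.384 = 245 N.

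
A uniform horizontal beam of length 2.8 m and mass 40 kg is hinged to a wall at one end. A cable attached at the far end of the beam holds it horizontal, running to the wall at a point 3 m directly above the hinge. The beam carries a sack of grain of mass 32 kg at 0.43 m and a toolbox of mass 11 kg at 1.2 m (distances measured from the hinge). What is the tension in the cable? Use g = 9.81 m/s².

Choose the hinge as the axis so the unknown hinge reaction has zero arm there.
Beam weight: 40 × 9.81 = 392.4 N down at 1.4 m → arm 1.4 m, τ = 392.4 × 1.4 = 549.4 N·m clockwise.
Sack of grain: 32 × 9.81 = 313.9 N down at 0.43 m → arm 0.43 m, τ = 313.9 × 0.43 = 135 N·m clockwise.
Toolbox: 11 × 9.81 = 107.9 N down at 1.2 m → arm 1.2 m, τ = 107.9 × 1.2 = 129.5 N·m clockwise.
Total clockwise load moment = 813.9 N·m.
The cable tension T acts at 2.8 m; only its component perpendicular to the beam, T sinθ, produces torque. sinθ = h/√(h²+d²) = 3/√(3²+2.8²) = 0.7311.
Balancing moments: T × 2.8 × 0.7311 = 813.9, giving T = 813.9 / 2.047 = 398 N.

T ≈ 398 N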